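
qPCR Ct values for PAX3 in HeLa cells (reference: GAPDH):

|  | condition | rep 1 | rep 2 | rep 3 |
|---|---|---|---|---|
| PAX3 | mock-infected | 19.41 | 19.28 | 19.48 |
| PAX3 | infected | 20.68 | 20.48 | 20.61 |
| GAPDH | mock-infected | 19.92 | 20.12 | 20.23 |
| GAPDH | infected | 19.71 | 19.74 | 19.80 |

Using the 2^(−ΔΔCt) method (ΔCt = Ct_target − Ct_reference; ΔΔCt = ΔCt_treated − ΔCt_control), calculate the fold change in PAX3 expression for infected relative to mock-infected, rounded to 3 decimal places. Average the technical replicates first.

Mean Ct: PAX3 mock-infected 19.390; PAX3 infected 20.590; GAPDH mock-infected 20.090; GAPDH infected 19.750
ΔCt(mock-infected) = 19.390 − 20.090 = -0.700
ΔCt(infected) = 20.590 − 19.750 = 0.840
ΔΔCt = 0.840 − (-0.700) = 1.540
Fold change = 2^(−1.540) = 0.3439

0.344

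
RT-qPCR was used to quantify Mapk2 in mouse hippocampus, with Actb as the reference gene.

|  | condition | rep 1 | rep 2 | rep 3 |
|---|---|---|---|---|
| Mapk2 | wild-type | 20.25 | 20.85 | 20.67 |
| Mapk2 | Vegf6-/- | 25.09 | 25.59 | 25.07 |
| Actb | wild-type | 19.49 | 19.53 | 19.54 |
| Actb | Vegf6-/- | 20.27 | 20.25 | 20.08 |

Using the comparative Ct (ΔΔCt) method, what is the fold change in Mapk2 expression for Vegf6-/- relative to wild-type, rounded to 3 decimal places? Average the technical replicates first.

0.063

Mean Ct: Mapk2 wild-type 20.590; Mapk2 Vegf6-/- 25.250; Actb wild-type 19.520; Actb Vegf6-/- 20.200
ΔCt(wild-type) = 20.590 − 19.520 = 1.070
ΔCt(Vegf6-/-) = 25.250 − 20.200 = 5.050
ΔΔCt = 5.050 − 1.070 = 3.980
Fold change = 2^(−3.980) = 0.0634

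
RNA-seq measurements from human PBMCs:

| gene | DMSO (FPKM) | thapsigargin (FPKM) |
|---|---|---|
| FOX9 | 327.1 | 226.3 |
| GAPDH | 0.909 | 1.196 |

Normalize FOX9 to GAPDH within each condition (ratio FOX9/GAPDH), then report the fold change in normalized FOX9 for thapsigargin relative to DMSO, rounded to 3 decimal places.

FOX9/GAPDH (DMSO) = 327.1 / 0.909 = 359.85
FOX9/GAPDH (thapsigargin) = 226.3 / 1.196 = 189.21
Fold change = 189.21 / 359.85 = 0.5258

0.526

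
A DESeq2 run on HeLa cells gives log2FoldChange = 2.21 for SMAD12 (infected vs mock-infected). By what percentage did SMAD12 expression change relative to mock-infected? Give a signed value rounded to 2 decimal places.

362.68%

Fold change = 2^(2.21) = 4.6268
Percent change = (FC − 1) × 100% = (4.6268 − 1) × 100 = 362.68%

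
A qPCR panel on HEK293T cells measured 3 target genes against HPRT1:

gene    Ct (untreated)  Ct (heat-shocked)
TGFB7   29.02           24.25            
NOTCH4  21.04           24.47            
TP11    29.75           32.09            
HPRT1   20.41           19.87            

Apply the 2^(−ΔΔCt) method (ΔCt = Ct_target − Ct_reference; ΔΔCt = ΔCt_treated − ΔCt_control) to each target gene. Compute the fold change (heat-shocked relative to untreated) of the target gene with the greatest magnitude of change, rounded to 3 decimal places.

18.765

TGFB7: ΔΔCt = (24.25−19.87) − (29.02−20.41) = 4.38 − 8.61 = -4.23; fold change = 2^4.23 = 18.765
NOTCH4: ΔΔCt = (24.47−19.87) − (21.04−20.41) = 4.60 − 0.63 = 3.97; fold change = 2^-3.97 = 0.064
TP11: ΔΔCt = (32.09−19.87) − (29.75−20.41) = 12.22 − 9.34 = 2.88; fold change = 2^-2.88 = 0.136
TGFB7 has the largest |ΔΔCt| = 4.23.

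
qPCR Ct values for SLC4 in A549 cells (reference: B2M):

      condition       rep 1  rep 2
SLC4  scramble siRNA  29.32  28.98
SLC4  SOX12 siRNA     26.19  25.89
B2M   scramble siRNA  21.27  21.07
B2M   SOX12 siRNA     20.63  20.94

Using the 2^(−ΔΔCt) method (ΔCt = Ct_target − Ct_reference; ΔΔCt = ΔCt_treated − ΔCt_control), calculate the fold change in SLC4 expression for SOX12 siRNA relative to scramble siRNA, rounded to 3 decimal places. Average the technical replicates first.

6.612

Mean Ct: SLC4 scramble siRNA 29.150; SLC4 SOX12 siRNA 26.040; B2M scramble siRNA 21.170; B2M SOX12 siRNA 20.785
ΔCt(scramble siRNA) = 29.150 − 21.170 = 7.980
ΔCt(SOX12 siRNA) = 26.040 − 20.785 = 5.255
ΔΔCt = 5.255 − 7.980 = -2.725
Fold change = 2^(−(-2.725)) = 2^2.725 = 6.6116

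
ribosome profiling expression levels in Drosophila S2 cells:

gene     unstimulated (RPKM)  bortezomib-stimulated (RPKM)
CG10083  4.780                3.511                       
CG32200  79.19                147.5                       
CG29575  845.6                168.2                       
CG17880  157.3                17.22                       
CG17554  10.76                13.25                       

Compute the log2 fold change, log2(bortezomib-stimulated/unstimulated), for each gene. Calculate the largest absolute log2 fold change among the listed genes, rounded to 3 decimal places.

3.191

log2(3.511/4.780) = -0.445  (CG10083)
log2(147.5/79.19) = 0.897  (CG32200)
log2(168.2/845.6) = -2.330  (CG29575)
log2(17.22/157.3) = -3.191  (CG17880)
log2(13.25/10.76) = 0.300  (CG17554)
The largest magnitude belongs to CG17880.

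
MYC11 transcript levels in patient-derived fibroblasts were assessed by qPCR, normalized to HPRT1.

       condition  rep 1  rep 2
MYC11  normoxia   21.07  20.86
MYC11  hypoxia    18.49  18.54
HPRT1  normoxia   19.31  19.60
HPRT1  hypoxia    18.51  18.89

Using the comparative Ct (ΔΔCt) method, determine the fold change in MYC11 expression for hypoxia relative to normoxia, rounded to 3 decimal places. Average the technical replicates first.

Mean Ct: MYC11 normoxia 20.965; MYC11 hypoxia 18.515; HPRT1 normoxia 19.455; HPRT1 hypoxia 18.700
ΔCt(normoxia) = 20.965 − 19.455 = 1.510
ΔCt(hypoxia) = 18.515 − 18.700 = -0.185
ΔΔCt = -0.185 − 1.510 = -1.695
Fold change = 2^(−(-1.695)) = 2^1.695 = 3.2378

3.238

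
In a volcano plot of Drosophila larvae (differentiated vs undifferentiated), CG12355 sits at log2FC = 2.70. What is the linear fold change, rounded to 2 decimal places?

Fold change = 2^(2.70) = 6.498

6.50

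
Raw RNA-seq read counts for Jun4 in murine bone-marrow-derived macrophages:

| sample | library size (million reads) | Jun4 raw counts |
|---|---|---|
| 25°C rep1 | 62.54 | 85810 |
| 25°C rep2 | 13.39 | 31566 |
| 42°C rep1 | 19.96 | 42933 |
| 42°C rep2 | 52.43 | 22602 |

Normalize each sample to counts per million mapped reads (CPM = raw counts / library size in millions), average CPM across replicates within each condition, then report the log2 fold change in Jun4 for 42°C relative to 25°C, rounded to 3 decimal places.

-0.530

CPM(25°C rep1) = 85810 / 62.54 = 1372.0819
CPM(25°C rep2) = 31566 / 13.39 = 2357.4309
CPM(42°C rep1) = 42933 / 19.96 = 2150.9519
CPM(42°C rep2) = 22602 / 52.43 = 431.0891
mean CPM(25°C) = 1864.7564; mean CPM(42°C) = 1291.0205
Fold change = 1291.0205 / 1864.7564 = 0.69233
log2(0.69233) = -0.5305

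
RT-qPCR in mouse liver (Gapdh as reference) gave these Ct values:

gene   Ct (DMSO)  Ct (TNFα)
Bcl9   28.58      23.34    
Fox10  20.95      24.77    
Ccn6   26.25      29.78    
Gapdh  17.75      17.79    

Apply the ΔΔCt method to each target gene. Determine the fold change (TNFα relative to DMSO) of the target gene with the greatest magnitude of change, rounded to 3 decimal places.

38.854

Bcl9: ΔΔCt = (23.34−17.79) − (28.58−17.75) = 5.55 − 10.83 = -5.28; fold change = 2^5.28 = 38.854
Fox10: ΔΔCt = (24.77−17.79) − (20.95−17.75) = 6.98 − 3.20 = 3.78; fold change = 2^-3.78 = 0.073
Ccn6: ΔΔCt = (29.78−17.79) − (26.25−17.75) = 11.99 − 8.50 = 3.49; fold change = 2^-3.49 = 0.089
Bcl9 has the largest |ΔΔCt| = 5.28.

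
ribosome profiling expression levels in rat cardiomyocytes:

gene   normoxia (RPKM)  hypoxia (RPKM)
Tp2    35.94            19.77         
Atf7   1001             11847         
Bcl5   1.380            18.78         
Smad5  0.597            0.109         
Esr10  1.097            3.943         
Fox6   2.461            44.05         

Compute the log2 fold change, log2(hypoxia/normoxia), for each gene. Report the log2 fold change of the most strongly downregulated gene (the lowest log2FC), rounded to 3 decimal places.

-2.453

log2(19.77/35.94) = -0.862  (Tp2)
log2(11847/1001) = 3.565  (Atf7)
log2(18.78/1.380) = 3.766  (Bcl5)
log2(0.109/0.597) = -2.453  (Smad5)
log2(3.943/1.097) = 1.846  (Esr10)
log2(44.05/2.461) = 4.162  (Fox6)
Smad5 is most strongly downregulated.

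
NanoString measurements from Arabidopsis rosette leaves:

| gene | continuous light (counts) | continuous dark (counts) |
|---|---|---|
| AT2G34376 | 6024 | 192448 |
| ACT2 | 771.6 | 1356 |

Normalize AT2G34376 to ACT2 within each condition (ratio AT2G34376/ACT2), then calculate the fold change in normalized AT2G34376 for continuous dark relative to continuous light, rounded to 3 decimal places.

18.179

AT2G34376/ACT2 (continuous light) = 6024 / 771.6 = 7.8072
AT2G34376/ACT2 (continuous dark) = 192448 / 1356 = 141.92
Fold change = 141.92 / 7.8072 = 18.1786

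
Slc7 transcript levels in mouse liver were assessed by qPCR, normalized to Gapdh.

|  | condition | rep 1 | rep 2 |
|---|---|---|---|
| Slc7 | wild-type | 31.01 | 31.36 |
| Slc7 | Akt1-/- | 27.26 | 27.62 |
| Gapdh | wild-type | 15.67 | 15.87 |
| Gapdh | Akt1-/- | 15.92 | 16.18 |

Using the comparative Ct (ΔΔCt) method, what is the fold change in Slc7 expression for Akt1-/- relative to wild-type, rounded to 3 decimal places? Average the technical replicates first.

16.280

Mean Ct: Slc7 wild-type 31.185; Slc7 Akt1-/- 27.440; Gapdh wild-type 15.770; Gapdh Akt1-/- 16.050
ΔCt(wild-type) = 31.185 − 15.770 = 15.415
ΔCt(Akt1-/-) = 27.440 − 16.050 = 11.390
ΔΔCt = 11.390 − 15.415 = -4.025
Fold change = 2^(−(-4.025)) = 2^4.025 = 16.2797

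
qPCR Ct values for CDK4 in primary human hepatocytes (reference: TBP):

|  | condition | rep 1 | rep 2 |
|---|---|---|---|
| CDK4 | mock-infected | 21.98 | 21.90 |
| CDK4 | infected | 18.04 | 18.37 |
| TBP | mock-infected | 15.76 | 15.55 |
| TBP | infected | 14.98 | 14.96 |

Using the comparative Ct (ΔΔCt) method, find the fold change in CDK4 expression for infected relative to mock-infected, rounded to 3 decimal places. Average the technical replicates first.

8.282

Mean Ct: CDK4 mock-infected 21.940; CDK4 infected 18.205; TBP mock-infected 15.655; TBP infected 14.970
ΔCt(mock-infected) = 21.940 − 15.655 = 6.285
ΔCt(infected) = 18.205 − 14.970 = 3.235
ΔΔCt = 3.235 − 6.285 = -3.050
Fold change = 2^(−(-3.050)) = 2^3.050 = 8.2821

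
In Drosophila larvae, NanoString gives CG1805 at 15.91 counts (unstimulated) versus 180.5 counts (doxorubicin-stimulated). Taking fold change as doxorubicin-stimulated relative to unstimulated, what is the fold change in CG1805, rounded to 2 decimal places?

Fold change = 180.5 / 15.91 = 11.345
CG1805 is upregulated.

11.35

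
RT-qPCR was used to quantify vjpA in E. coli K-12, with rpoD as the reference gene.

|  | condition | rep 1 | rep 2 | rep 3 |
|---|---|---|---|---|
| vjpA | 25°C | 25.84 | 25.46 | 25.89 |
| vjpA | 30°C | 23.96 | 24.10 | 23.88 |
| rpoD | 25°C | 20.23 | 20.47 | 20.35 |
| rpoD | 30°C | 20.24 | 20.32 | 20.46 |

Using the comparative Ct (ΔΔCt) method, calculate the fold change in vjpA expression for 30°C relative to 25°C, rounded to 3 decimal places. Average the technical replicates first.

Mean Ct: vjpA 25°C 25.730; vjpA 30°C 23.980; rpoD 25°C 20.350; rpoD 30°C 20.340
ΔCt(25°C) = 25.730 − 20.350 = 5.380
ΔCt(30°C) = 23.980 − 20.340 = 3.640
ΔΔCt = 3.640 − 5.380 = -1.740
Fold change = 2^(−(-1.740)) = 2^1.740 = 3.3404

3.340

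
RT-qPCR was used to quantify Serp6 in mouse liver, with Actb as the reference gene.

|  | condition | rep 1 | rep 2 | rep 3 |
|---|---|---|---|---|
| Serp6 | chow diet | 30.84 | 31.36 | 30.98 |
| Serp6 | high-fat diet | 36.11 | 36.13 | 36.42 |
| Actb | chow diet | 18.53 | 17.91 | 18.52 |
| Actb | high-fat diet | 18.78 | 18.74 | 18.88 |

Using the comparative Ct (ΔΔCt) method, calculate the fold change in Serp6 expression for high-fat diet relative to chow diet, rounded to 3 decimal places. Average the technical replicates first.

0.039

Mean Ct: Serp6 chow diet 31.060; Serp6 high-fat diet 36.220; Actb chow diet 18.320; Actb high-fat diet 18.800
ΔCt(chow diet) = 31.060 − 18.320 = 12.740
ΔCt(high-fat diet) = 36.220 − 18.800 = 17.420
ΔΔCt = 17.420 − 12.740 = 4.680
Fold change = 2^(−4.680) = 0.0390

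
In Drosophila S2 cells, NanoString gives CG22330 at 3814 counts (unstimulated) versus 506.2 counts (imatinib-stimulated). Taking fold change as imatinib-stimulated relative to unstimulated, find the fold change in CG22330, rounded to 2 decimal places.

0.13

Fold change = 506.2 / 3814 = 0.133
CG22330 is downregulated.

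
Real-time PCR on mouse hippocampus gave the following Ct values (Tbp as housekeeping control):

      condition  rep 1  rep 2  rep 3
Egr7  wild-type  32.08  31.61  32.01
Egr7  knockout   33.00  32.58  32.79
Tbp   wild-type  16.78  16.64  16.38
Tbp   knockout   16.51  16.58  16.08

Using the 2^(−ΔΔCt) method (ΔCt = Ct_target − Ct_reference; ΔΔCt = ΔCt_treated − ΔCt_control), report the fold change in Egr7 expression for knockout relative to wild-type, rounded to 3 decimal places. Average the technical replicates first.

0.467

Mean Ct: Egr7 wild-type 31.900; Egr7 knockout 32.790; Tbp wild-type 16.600; Tbp knockout 16.390
ΔCt(wild-type) = 31.900 − 16.600 = 15.300
ΔCt(knockout) = 32.790 − 16.390 = 16.400
ΔΔCt = 16.400 − 15.300 = 1.100
Fold change = 2^(−1.100) = 0.4665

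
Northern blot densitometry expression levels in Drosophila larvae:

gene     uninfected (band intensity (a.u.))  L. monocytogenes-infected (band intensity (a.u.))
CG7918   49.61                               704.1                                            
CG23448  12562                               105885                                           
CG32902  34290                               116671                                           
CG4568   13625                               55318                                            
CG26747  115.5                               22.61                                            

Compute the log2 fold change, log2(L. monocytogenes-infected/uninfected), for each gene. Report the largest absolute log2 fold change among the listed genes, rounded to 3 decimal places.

log2(704.1/49.61) = 3.827  (CG7918)
log2(105885/12562) = 3.075  (CG23448)
log2(116671/34290) = 1.767  (CG32902)
log2(55318/13625) = 2.021  (CG4568)
log2(22.61/115.5) = -2.353  (CG26747)
The largest magnitude belongs to CG7918.

3.827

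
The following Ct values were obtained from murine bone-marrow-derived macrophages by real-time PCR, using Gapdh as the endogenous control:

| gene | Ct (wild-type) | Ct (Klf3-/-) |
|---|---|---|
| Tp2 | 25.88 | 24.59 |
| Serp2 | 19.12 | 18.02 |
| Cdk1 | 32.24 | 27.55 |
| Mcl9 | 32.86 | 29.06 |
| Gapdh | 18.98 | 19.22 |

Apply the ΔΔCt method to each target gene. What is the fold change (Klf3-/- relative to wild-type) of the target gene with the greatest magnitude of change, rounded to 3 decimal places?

Tp2: ΔΔCt = (24.59−19.22) − (25.88−18.98) = 5.37 − 6.90 = -1.53; fold change = 2^1.53 = 2.888
Serp2: ΔΔCt = (18.02−19.22) − (19.12−18.98) = -1.20 − 0.14 = -1.34; fold change = 2^1.34 = 2.532
Cdk1: ΔΔCt = (27.55−19.22) − (32.24−18.98) = 8.33 − 13.26 = -4.93; fold change = 2^4.93 = 30.484
Mcl9: ΔΔCt = (29.06−19.22) − (32.86−18.98) = 9.84 − 13.88 = -4.04; fold change = 2^4.04 = 16.450
Cdk1 has the largest |ΔΔCt| = 4.93.

30.484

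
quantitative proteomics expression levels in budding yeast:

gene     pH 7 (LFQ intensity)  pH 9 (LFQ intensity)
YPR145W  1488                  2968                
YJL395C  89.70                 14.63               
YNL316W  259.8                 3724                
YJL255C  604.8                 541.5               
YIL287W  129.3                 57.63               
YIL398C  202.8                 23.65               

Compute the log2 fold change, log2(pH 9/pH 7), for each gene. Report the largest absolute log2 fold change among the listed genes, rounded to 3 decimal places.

3.841

log2(2968/1488) = 0.996  (YPR145W)
log2(14.63/89.70) = -2.616  (YJL395C)
log2(3724/259.8) = 3.841  (YNL316W)
log2(541.5/604.8) = -0.159  (YJL255C)
log2(57.63/129.3) = -1.166  (YIL287W)
log2(23.65/202.8) = -3.100  (YIL398C)
The largest magnitude belongs to YNL316W.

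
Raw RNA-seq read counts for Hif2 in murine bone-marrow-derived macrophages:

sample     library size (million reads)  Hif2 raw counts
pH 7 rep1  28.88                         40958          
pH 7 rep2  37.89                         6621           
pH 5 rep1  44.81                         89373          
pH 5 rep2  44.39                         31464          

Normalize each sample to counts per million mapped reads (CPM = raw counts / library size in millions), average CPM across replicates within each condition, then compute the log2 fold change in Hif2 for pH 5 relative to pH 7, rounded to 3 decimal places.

CPM(pH 7 rep1) = 40958 / 28.88 = 1418.2133
CPM(pH 7 rep2) = 6621 / 37.89 = 174.7427
CPM(pH 5 rep1) = 89373 / 44.81 = 1994.4878
CPM(pH 5 rep2) = 31464 / 44.39 = 708.8083
mean CPM(pH 7) = 796.4780; mean CPM(pH 5) = 1351.6481
Fold change = 1351.6481 / 796.4780 = 1.69703
log2(1.69703) = 0.7630

0.763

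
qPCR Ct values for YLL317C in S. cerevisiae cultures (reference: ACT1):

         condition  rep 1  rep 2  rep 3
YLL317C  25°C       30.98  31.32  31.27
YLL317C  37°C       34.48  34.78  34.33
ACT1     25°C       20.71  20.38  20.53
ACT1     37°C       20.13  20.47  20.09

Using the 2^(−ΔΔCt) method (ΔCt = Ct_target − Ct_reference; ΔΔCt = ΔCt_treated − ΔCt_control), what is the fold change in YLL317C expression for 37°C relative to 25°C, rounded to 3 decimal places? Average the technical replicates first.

Mean Ct: YLL317C 25°C 31.190; YLL317C 37°C 34.530; ACT1 25°C 20.540; ACT1 37°C 20.230
ΔCt(25°C) = 31.190 − 20.540 = 10.650
ΔCt(37°C) = 34.530 − 20.230 = 14.300
ΔΔCt = 14.300 − 10.650 = 3.650
Fold change = 2^(−3.650) = 0.0797

0.080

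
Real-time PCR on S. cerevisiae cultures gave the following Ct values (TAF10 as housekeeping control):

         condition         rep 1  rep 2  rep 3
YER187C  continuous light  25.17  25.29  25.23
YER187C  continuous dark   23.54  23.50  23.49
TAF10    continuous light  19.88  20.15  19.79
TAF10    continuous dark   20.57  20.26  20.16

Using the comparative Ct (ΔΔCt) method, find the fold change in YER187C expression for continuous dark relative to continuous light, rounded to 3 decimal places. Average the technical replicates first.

4.317

Mean Ct: YER187C continuous light 25.230; YER187C continuous dark 23.510; TAF10 continuous light 19.940; TAF10 continuous dark 20.330
ΔCt(continuous light) = 25.230 − 19.940 = 5.290
ΔCt(continuous dark) = 23.510 − 20.330 = 3.180
ΔΔCt = 3.180 − 5.290 = -2.110
Fold change = 2^(−(-2.110)) = 2^2.110 = 4.3169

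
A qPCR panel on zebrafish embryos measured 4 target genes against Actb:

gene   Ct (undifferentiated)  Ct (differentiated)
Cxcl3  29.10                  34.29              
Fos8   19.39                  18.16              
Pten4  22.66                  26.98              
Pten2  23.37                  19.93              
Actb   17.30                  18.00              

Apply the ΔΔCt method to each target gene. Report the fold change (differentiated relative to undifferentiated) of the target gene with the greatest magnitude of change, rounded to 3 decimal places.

0.045

Cxcl3: ΔΔCt = (34.29−18.00) − (29.10−17.30) = 16.29 − 11.80 = 4.49; fold change = 2^-4.49 = 0.045
Fos8: ΔΔCt = (18.16−18.00) − (19.39−17.30) = 0.16 − 2.09 = -1.93; fold change = 2^1.93 = 3.811
Pten4: ΔΔCt = (26.98−18.00) − (22.66−17.30) = 8.98 − 5.36 = 3.62; fold change = 2^-3.62 = 0.081
Pten2: ΔΔCt = (19.93−18.00) − (23.37−17.30) = 1.93 − 6.07 = -4.14; fold change = 2^4.14 = 17.630
Cxcl3 has the largest |ΔΔCt| = 4.49.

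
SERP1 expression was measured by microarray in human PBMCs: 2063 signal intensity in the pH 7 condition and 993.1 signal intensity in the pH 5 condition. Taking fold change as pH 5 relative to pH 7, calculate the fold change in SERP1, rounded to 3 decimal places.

Fold change = 993.1 / 2063 = 0.4814
SERP1 is downregulated.

0.481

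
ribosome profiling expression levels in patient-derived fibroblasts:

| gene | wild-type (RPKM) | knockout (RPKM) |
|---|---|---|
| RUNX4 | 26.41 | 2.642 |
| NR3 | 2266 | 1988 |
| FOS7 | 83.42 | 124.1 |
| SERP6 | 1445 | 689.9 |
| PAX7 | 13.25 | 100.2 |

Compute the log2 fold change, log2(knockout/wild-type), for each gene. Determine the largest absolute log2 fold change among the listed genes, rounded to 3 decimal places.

3.321

log2(2.642/26.41) = -3.321  (RUNX4)
log2(1988/2266) = -0.189  (NR3)
log2(124.1/83.42) = 0.573  (FOS7)
log2(689.9/1445) = -1.067  (SERP6)
log2(100.2/13.25) = 2.919  (PAX7)
The largest magnitude belongs to RUNX4.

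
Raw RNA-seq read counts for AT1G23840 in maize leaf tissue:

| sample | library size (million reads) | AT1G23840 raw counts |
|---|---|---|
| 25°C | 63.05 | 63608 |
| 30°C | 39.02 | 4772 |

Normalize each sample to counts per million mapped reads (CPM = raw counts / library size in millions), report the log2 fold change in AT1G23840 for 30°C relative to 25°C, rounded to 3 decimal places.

CPM(25°C) = 63608 / 63.05 = 1008.8501
CPM(30°C) = 4772 / 39.02 = 122.2963
Fold change = 122.2963 / 1008.8501 = 0.12122
log2(0.12122) = -3.0443

-3.044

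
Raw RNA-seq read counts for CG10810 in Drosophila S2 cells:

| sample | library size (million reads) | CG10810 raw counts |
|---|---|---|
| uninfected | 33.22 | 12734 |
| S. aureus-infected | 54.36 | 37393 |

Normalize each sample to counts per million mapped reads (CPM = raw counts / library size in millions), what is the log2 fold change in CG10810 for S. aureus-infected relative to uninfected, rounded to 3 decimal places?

CPM(uninfected) = 12734 / 33.22 = 383.3233
CPM(S. aureus-infected) = 37393 / 54.36 = 687.8771
Fold change = 687.8771 / 383.3233 = 1.79451
log2(1.79451) = 0.8436

0.844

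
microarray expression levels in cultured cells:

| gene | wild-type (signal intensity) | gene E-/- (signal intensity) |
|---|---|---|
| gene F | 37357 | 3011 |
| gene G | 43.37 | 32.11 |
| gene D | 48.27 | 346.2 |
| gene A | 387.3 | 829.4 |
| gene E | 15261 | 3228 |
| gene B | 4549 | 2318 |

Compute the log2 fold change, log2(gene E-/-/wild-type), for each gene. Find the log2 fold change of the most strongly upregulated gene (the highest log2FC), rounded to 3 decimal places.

2.842

log2(3011/37357) = -3.633  (gene F)
log2(32.11/43.37) = -0.434  (gene G)
log2(346.2/48.27) = 2.842  (gene D)
log2(829.4/387.3) = 1.099  (gene A)
log2(3228/15261) = -2.241  (gene E)
log2(2318/4549) = -0.973  (gene B)
gene D is most strongly upregulated.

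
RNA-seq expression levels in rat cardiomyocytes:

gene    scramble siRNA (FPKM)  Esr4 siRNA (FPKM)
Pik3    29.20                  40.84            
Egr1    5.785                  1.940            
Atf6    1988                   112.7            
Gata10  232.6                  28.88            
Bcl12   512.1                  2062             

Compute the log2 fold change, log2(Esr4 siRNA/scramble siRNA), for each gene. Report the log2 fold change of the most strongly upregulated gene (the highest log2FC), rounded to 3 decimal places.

2.010

log2(40.84/29.20) = 0.484  (Pik3)
log2(1.940/5.785) = -1.576  (Egr1)
log2(112.7/1988) = -4.141  (Atf6)
log2(28.88/232.6) = -3.010  (Gata10)
log2(2062/512.1) = 2.010  (Bcl12)
Bcl12 is most strongly upregulated.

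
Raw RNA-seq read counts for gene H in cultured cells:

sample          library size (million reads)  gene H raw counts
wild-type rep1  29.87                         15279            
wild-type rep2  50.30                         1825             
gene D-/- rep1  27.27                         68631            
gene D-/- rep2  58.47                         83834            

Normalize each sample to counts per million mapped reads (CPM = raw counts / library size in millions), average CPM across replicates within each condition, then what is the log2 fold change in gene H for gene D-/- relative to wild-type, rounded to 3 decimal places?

2.850

CPM(wild-type rep1) = 15279 / 29.87 = 511.5166
CPM(wild-type rep2) = 1825 / 50.30 = 36.2823
CPM(gene D-/- rep1) = 68631 / 27.27 = 2516.7217
CPM(gene D-/- rep2) = 83834 / 58.47 = 1433.7951
mean CPM(wild-type) = 273.8994; mean CPM(gene D-/-) = 1975.2584
Fold change = 1975.2584 / 273.8994 = 7.21162
log2(7.21162) = 2.8503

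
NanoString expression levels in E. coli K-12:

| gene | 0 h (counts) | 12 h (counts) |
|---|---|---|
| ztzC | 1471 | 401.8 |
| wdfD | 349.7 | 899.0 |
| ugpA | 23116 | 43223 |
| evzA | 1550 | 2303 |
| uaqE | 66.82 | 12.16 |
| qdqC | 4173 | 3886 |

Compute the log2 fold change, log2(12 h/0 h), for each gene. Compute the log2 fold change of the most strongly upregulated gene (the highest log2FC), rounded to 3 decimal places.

1.362

log2(401.8/1471) = -1.872  (ztzC)
log2(899.0/349.7) = 1.362  (wdfD)
log2(43223/23116) = 0.903  (ugpA)
log2(2303/1550) = 0.571  (evzA)
log2(12.16/66.82) = -2.458  (uaqE)
log2(3886/4173) = -0.103  (qdqC)
wdfD is most strongly upregulated.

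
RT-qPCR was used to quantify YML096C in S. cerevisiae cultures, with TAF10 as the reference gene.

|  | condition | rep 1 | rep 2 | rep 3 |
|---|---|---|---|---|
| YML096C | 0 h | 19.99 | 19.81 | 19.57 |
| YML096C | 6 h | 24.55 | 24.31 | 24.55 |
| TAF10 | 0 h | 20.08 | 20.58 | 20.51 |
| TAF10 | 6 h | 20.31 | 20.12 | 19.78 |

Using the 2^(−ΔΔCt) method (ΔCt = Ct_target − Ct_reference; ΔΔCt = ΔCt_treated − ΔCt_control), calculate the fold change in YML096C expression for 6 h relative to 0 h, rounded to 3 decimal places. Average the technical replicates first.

0.031

Mean Ct: YML096C 0 h 19.790; YML096C 6 h 24.470; TAF10 0 h 20.390; TAF10 6 h 20.070
ΔCt(0 h) = 19.790 − 20.390 = -0.600
ΔCt(6 h) = 24.470 − 20.070 = 4.400
ΔΔCt = 4.400 − (-0.600) = 5.000
Fold change = 2^(−5.000) = 0.0312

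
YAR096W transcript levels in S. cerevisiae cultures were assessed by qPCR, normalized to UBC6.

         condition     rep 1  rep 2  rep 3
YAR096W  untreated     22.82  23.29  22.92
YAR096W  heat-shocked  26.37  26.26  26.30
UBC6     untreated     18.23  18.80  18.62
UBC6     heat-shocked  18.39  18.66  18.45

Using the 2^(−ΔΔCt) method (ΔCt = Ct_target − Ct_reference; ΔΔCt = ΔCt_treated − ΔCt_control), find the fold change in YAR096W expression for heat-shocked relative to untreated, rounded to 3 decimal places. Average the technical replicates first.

Mean Ct: YAR096W untreated 23.010; YAR096W heat-shocked 26.310; UBC6 untreated 18.550; UBC6 heat-shocked 18.500
ΔCt(untreated) = 23.010 − 18.550 = 4.460
ΔCt(heat-shocked) = 26.310 − 18.500 = 7.810
ΔΔCt = 7.810 − 4.460 = 3.350
Fold change = 2^(−3.350) = 0.0981

0.098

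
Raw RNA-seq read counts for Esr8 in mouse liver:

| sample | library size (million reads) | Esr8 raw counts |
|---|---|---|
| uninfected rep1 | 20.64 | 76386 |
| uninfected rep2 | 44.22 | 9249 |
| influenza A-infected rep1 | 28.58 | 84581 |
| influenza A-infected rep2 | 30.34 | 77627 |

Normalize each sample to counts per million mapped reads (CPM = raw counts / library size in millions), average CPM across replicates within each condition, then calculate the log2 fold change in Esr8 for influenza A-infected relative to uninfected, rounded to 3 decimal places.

0.497

CPM(uninfected rep1) = 76386 / 20.64 = 3700.8721
CPM(uninfected rep2) = 9249 / 44.22 = 209.1588
CPM(influenza A-infected rep1) = 84581 / 28.58 = 2959.4472
CPM(influenza A-infected rep2) = 77627 / 30.34 = 2558.5695
mean CPM(uninfected) = 1955.0154; mean CPM(influenza A-infected) = 2759.0084
Fold change = 2759.0084 / 1955.0154 = 1.41125
log2(1.41125) = 0.4970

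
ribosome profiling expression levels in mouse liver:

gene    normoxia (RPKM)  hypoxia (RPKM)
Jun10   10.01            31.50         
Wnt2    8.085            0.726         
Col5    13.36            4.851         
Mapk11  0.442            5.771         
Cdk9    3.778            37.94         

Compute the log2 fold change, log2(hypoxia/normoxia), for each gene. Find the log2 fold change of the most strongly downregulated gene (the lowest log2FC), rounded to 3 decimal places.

log2(31.50/10.01) = 1.654  (Jun10)
log2(0.726/8.085) = -3.477  (Wnt2)
log2(4.851/13.36) = -1.462  (Col5)
log2(5.771/0.442) = 3.707  (Mapk11)
log2(37.94/3.778) = 3.328  (Cdk9)
Wnt2 is most strongly downregulated.

-3.477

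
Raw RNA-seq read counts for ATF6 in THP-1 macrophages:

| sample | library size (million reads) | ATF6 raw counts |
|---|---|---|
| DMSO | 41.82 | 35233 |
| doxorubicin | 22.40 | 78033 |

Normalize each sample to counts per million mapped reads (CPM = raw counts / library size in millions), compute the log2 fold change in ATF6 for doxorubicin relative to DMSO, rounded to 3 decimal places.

CPM(DMSO) = 35233 / 41.82 = 842.4916
CPM(doxorubicin) = 78033 / 22.40 = 3483.6161
Fold change = 3483.6161 / 842.4916 = 4.13490
log2(4.13490) = 2.0479

2.048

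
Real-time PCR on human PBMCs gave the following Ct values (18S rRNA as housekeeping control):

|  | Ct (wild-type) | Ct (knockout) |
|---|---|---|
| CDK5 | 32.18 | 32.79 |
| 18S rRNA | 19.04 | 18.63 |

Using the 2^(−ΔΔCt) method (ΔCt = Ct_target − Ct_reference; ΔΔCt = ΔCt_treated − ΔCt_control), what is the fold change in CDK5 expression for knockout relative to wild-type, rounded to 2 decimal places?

0.49

ΔCt(wild-type) = 32.180 − 19.040 = 13.140
ΔCt(knockout) = 32.790 − 18.630 = 14.160
ΔΔCt = 14.160 − 13.140 = 1.020
Fold change = 2^(−1.020) = 0.493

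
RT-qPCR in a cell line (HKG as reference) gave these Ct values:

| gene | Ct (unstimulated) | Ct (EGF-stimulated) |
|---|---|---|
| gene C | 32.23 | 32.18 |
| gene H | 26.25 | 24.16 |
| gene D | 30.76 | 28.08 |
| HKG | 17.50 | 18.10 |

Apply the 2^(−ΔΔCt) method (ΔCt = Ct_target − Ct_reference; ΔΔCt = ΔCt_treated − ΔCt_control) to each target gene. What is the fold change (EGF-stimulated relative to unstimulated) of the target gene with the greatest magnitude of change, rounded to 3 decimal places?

9.714

gene C: ΔΔCt = (32.18−18.10) − (32.23−17.50) = 14.08 − 14.73 = -0.65; fold change = 2^0.65 = 1.569
gene H: ΔΔCt = (24.16−18.10) − (26.25−17.50) = 6.06 − 8.75 = -2.69; fold change = 2^2.69 = 6.453
gene D: ΔΔCt = (28.08−18.10) − (30.76−17.50) = 9.98 − 13.26 = -3.28; fold change = 2^3.28 = 9.714
gene D has the largest |ΔΔCt| = 3.28.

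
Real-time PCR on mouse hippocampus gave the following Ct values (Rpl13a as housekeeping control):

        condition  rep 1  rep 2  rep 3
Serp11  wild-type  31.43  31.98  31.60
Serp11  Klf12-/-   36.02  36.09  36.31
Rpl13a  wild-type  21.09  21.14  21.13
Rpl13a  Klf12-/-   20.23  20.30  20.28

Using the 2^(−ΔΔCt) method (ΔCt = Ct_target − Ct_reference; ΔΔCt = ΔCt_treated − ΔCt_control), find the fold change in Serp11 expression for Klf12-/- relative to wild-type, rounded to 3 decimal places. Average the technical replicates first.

0.025

Mean Ct: Serp11 wild-type 31.670; Serp11 Klf12-/- 36.140; Rpl13a wild-type 21.120; Rpl13a Klf12-/- 20.270
ΔCt(wild-type) = 31.670 − 21.120 = 10.550
ΔCt(Klf12-/-) = 36.140 − 20.270 = 15.870
ΔΔCt = 15.870 − 10.550 = 5.320
Fold change = 2^(−5.320) = 0.0250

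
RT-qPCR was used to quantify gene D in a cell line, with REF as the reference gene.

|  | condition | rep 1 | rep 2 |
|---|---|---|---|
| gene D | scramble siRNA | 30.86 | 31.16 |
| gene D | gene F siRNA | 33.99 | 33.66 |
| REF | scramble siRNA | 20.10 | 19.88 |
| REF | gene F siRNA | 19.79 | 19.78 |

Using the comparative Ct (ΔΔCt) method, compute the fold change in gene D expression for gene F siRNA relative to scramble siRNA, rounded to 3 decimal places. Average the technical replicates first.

Mean Ct: gene D scramble siRNA 31.010; gene D gene F siRNA 33.825; REF scramble siRNA 19.990; REF gene F siRNA 19.785
ΔCt(scramble siRNA) = 31.010 − 19.990 = 11.020
ΔCt(gene F siRNA) = 33.825 − 19.785 = 14.040
ΔΔCt = 14.040 − 11.020 = 3.020
Fold change = 2^(−3.020) = 0.1233

0.123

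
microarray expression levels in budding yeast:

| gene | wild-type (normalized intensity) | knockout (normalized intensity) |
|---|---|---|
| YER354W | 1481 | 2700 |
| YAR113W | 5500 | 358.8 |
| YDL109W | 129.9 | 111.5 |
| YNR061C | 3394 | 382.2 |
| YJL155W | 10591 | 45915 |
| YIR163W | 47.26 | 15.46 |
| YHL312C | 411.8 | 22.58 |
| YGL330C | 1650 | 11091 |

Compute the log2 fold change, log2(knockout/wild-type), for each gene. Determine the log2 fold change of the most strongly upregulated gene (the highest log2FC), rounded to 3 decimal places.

2.749

log2(2700/1481) = 0.866  (YER354W)
log2(358.8/5500) = -3.938  (YAR113W)
log2(111.5/129.9) = -0.220  (YDL109W)
log2(382.2/3394) = -3.151  (YNR061C)
log2(45915/10591) = 2.116  (YJL155W)
log2(15.46/47.26) = -1.612  (YIR163W)
log2(22.58/411.8) = -4.189  (YHL312C)
log2(11091/1650) = 2.749  (YGL330C)
YGL330C is most strongly upregulated.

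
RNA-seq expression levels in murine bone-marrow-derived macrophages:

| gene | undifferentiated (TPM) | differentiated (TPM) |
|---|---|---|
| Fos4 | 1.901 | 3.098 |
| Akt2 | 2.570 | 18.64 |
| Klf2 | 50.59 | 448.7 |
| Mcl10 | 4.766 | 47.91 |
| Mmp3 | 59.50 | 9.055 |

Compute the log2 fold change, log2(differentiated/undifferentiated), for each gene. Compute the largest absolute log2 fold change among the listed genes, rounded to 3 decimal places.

3.329

log2(3.098/1.901) = 0.705  (Fos4)
log2(18.64/2.570) = 2.859  (Akt2)
log2(448.7/50.59) = 3.149  (Klf2)
log2(47.91/4.766) = 3.329  (Mcl10)
log2(9.055/59.50) = -2.716  (Mmp3)
The largest magnitude belongs to Mcl10.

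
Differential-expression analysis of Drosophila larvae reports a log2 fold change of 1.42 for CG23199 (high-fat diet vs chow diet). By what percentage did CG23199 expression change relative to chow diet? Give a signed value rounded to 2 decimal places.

Fold change = 2^(1.42) = 2.6759
Percent change = (FC − 1) × 100% = (2.6759 − 1) × 100 = 167.59%

167.59%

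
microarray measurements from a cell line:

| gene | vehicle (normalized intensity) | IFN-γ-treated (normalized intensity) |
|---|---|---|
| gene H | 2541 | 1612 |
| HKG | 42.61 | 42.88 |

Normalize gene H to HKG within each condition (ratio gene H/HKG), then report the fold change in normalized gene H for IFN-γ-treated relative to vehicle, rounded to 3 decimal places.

0.630

gene H/HKG (vehicle) = 2541 / 42.61 = 59.634
gene H/HKG (IFN-γ-treated) = 1612 / 42.88 = 37.593
Fold change = 37.593 / 59.634 = 0.6304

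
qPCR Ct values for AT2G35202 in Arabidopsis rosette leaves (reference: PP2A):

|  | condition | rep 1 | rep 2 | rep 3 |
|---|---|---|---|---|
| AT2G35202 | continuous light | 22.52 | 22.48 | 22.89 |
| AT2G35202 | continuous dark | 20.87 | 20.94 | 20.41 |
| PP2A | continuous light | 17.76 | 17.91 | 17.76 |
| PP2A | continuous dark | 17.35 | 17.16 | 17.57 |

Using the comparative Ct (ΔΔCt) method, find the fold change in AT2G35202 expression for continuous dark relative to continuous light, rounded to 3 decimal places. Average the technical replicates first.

2.713

Mean Ct: AT2G35202 continuous light 22.630; AT2G35202 continuous dark 20.740; PP2A continuous light 17.810; PP2A continuous dark 17.360
ΔCt(continuous light) = 22.630 − 17.810 = 4.820
ΔCt(continuous dark) = 20.740 − 17.360 = 3.380
ΔΔCt = 3.380 − 4.820 = -1.440
Fold change = 2^(−(-1.440)) = 2^1.440 = 2.7132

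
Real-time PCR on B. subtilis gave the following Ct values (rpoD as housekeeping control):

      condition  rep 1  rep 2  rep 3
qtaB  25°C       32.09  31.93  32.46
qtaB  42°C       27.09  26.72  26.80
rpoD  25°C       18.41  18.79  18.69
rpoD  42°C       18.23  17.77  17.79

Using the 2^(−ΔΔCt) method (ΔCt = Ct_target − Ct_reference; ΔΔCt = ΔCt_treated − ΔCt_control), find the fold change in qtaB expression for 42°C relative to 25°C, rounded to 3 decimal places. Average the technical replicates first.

24.084

Mean Ct: qtaB 25°C 32.160; qtaB 42°C 26.870; rpoD 25°C 18.630; rpoD 42°C 17.930
ΔCt(25°C) = 32.160 − 18.630 = 13.530
ΔCt(42°C) = 26.870 − 17.930 = 8.940
ΔΔCt = 8.940 − 13.530 = -4.590
Fold change = 2^(−(-4.590)) = 2^4.590 = 24.0839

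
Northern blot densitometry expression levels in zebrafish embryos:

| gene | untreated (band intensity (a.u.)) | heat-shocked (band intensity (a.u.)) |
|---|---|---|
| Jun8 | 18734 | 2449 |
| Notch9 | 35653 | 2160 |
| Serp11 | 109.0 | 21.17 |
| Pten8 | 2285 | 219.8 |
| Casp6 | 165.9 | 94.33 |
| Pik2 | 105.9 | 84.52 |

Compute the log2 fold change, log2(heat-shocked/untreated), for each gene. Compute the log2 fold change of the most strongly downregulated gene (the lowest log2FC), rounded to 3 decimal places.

-4.045

log2(2449/18734) = -2.935  (Jun8)
log2(2160/35653) = -4.045  (Notch9)
log2(21.17/109.0) = -2.364  (Serp11)
log2(219.8/2285) = -3.378  (Pten8)
log2(94.33/165.9) = -0.815  (Casp6)
log2(84.52/105.9) = -0.325  (Pik2)
Notch9 is most strongly downregulated.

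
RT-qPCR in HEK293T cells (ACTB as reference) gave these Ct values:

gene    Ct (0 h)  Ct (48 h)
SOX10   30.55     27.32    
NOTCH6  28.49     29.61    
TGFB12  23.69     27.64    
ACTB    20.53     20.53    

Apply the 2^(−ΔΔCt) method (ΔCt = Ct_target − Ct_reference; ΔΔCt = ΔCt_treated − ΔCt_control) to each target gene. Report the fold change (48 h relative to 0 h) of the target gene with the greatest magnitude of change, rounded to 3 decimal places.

0.065

SOX10: ΔΔCt = (27.32−20.53) − (30.55−20.53) = 6.79 − 10.02 = -3.23; fold change = 2^3.23 = 9.383
NOTCH6: ΔΔCt = (29.61−20.53) − (28.49−20.53) = 9.08 − 7.96 = 1.12; fold change = 2^-1.12 = 0.460
TGFB12: ΔΔCt = (27.64−20.53) − (23.69−20.53) = 7.11 − 3.16 = 3.95; fold change = 2^-3.95 = 0.065
TGFB12 has the largest |ΔΔCt| = 3.95.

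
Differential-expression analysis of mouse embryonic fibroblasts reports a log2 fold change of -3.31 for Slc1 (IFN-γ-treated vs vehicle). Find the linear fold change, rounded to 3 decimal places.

0.101

Fold change = 2^(-3.31) = 0.1008
That is, Slc1 drops to 10.1% of the vehicle level.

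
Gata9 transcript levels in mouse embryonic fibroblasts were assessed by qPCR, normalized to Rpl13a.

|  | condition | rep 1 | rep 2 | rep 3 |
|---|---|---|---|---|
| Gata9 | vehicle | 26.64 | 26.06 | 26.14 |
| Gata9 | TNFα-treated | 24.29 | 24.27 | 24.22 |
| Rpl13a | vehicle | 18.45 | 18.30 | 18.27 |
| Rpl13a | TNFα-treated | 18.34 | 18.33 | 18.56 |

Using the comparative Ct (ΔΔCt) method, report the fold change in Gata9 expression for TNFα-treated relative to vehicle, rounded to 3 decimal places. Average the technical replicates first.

4.257

Mean Ct: Gata9 vehicle 26.280; Gata9 TNFα-treated 24.260; Rpl13a vehicle 18.340; Rpl13a TNFα-treated 18.410
ΔCt(vehicle) = 26.280 − 18.340 = 7.940
ΔCt(TNFα-treated) = 24.260 − 18.410 = 5.850
ΔΔCt = 5.850 − 7.940 = -2.090
Fold change = 2^(−(-2.090)) = 2^2.090 = 4.2575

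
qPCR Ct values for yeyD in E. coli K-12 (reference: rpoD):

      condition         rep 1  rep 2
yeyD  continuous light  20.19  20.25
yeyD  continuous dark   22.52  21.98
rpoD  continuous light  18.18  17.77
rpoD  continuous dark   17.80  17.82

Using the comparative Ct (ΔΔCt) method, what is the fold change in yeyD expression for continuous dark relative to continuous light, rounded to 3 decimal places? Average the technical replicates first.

0.218

Mean Ct: yeyD continuous light 20.220; yeyD continuous dark 22.250; rpoD continuous light 17.975; rpoD continuous dark 17.810
ΔCt(continuous light) = 20.220 − 17.975 = 2.245
ΔCt(continuous dark) = 22.250 − 17.810 = 4.440
ΔΔCt = 4.440 − 2.245 = 2.195
Fold change = 2^(−2.195) = 0.2184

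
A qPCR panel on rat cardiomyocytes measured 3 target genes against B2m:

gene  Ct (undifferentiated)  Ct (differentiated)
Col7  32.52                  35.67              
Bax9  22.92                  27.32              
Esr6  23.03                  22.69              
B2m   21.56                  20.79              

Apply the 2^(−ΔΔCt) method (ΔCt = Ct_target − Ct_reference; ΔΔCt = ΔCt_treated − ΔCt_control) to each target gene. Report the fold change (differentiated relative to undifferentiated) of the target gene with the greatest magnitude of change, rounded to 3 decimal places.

0.028

Col7: ΔΔCt = (35.67−20.79) − (32.52−21.56) = 14.88 − 10.96 = 3.92; fold change = 2^-3.92 = 0.066
Bax9: ΔΔCt = (27.32−20.79) − (22.92−21.56) = 6.53 − 1.36 = 5.17; fold change = 2^-5.17 = 0.028
Esr6: ΔΔCt = (22.69−20.79) − (23.03−21.56) = 1.90 − 1.47 = 0.43; fold change = 2^-0.43 = 0.742
Bax9 has the largest |ΔΔCt| = 5.17.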